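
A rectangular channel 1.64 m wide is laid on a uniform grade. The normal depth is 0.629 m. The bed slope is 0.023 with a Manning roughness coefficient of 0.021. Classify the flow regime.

supercritical

Flow area A = b·y = 1.64 × 0.629 = 1.032 m². Wetted perimeter P = b + 2y = 1.64 + 2×0.629 = 2.898 m.
Hydraulic radius R = A/P = 1.032/2.898 = 0.356 m.
V = (1/n) R^(2/3) √S = (1/0.021) × 0.356^(2/3) × √0.023 = 3.627 m/s. Hydraulic depth D_h = A/T = 1.032/1.64 = 0.629 m.
Froude number Fr = V/√(g·D_h) = 3.627/√(9.81×0.629) = 1.46, which is greater than 1, so the flow is supercritical.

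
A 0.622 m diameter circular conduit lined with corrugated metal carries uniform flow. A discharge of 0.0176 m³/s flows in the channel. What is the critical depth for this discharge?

At critical depth, Q² T / (g A³) = 1, i.e. A³/T = Q²/g = 0.0176²/9.81 = 0.00003158.
Trying y = 0.1 m: A³/T = 0.00006906 — too large.
Trying y = 0.082 m: A³/T = 0.00003160 — close enough.

y_c = 0.082 m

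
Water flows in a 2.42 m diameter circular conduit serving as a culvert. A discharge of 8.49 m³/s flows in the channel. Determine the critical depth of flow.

At critical depth, Q² T / (g A³) = 1, i.e. A³/T = Q²/g = 8.49²/9.81 = 7.348.
Try y = 1.02 m: A³/T = 2.615 — short.
Try y = 1.47 m: A³/T = 10.58 — over.
Try y = 1.34 m: A³/T = 7.422 — matches.

y_c = 1.34 m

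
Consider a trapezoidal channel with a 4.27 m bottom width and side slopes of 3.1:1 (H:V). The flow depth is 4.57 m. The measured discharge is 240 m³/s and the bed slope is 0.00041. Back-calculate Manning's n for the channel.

n = 0.013

With bottom width b = 4.27 m and side slope z = 3.1: A = (b + zy)y = (4.27 + 3.1×4.57)×4.57 = 84.26 m²; P = b + 2y√(1+z²) = 4.27 + 2×4.57×3.257 = 34.04 m.
Hydraulic radius R = A/P = 84.26/34.04 = 2.475 m.
Rearranging Manning's equation: n = (1/Q) A R^(2/3) S^(1/2) = (1/240) × 84.26 × 2.475^(2/3) × √0.00041 = 0.013.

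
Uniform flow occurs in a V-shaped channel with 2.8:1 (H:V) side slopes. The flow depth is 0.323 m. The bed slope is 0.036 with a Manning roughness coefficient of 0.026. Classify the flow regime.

For a triangular section with side slope z = 2.8: A = zy² = 2.8×0.323² = 0.2921 m²; P = 2y√(1+z²) = 2×0.323×2.973 = 1.921 m.
Hydraulic radius R = A/P = 0.2921/1.921 = 0.1521 m.
V = (1/n) R^(2/3) √S = (1/0.026) × 0.1521^(2/3) × √0.036 = 2.079 m/s. Hydraulic depth D_h = A/T = 0.2921/1.809 = 0.1615 m.
Froude number Fr = V/√(g·D_h) = 2.079/√(9.81×0.1615) = 1.65, which is greater than 1, so the flow is supercritical.

supercritical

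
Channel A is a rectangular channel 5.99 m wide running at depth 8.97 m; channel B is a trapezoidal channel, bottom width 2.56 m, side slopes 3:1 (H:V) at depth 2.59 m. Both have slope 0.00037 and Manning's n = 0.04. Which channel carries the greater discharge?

Channel A: Flow area A = b·y = 5.99 × 8.97 = 53.73 m². Wetted perimeter P = b + 2y = 5.99 + 2×8.97 = 23.93 m. Hydraulic radius R = A/P = 53.73/23.93 = 2.245 m. Q_A = (1/0.04)·53.73·2.245^(2/3)·√0.00037 = 44.3 m³/s.
Channel B: With bottom width b = 2.56 m and side slope z = 3: A = (b + zy)y = (2.56 + 3×2.59)×2.59 = 26.75 m²; P = b + 2y√(1+z²) = 2.56 + 2×2.59×3.162 = 18.94 m. Hydraulic radius R = A/P = 26.75/18.94 = 1.413 m. Q_B = (1/0.04)·26.75·1.413^(2/3)·√0.00037 = 16.2 m³/s.
Q_A = 44.3 m³/s vs Q_B = 16.2 m³/s, so channel A carries more.

channel A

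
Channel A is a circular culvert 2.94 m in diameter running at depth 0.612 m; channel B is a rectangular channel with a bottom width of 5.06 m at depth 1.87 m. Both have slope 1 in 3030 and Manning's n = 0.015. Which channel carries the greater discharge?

channel B

Channel A: For a circular section of diameter D = 2.94 m at depth y = 0.612 m, the central angle is θ = 2 arccos(1 − 2y/D) = 1.895 rad. Then A = (D²/8)(θ − sin θ) = 1.023 m² and P = Dθ/2 = 2.786 m. Hydraulic radius R = A/P = 1.023/2.786 = 0.3674 m. Q_A = (1/0.015)·1.023·0.3674^(2/3)·√0.00033 = 0.6358 m³/s.
Channel B: Flow area A = b·y = 5.06 × 1.87 = 9.462 m². Wetted perimeter P = b + 2y = 5.06 + 2×1.87 = 8.8 m. Hydraulic radius R = A/P = 9.462/8.8 = 1.075 m. Q_B = (1/0.015)·9.462·1.075^(2/3)·√0.00033 = 12.03 m³/s.
Q_A = 0.6358 m³/s vs Q_B = 12.03 m³/s, so channel B carries more.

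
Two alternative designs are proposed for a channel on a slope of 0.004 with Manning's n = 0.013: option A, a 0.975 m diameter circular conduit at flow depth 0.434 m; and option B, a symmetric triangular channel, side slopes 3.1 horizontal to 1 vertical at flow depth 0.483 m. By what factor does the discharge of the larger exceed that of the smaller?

Channel A: For a circular section of diameter D = 0.975 m at depth y = 0.434 m, the central angle is θ = 2 arccos(1 − 2y/D) = 2.922 rad. Then A = (D²/8)(θ − sin θ) = 0.3213 m² and P = Dθ/2 = 1.424 m. Hydraulic radius R = A/P = 0.3213/1.424 = 0.2255 m. Q_A = (1/0.013)·0.3213·0.2255^(2/3)·√0.004 = 0.5791 m³/s.
Channel B: For a triangular section with side slope z = 3.1: A = zy² = 3.1×0.483² = 0.7232 m²; P = 2y√(1+z²) = 2×0.483×3.257 = 3.147 m. Hydraulic radius R = A/P = 0.7232/3.147 = 0.2298 m. Q_B = (1/0.013)·0.7232·0.2298^(2/3)·√0.004 = 1.32 m³/s.
The larger discharge is 1.32 m³/s and the smaller is 0.5791 m³/s; the ratio is 2.28.

2.28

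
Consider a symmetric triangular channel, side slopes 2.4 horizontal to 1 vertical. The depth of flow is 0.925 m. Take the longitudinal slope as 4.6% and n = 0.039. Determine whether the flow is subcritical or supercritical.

For a triangular section with side slope z = 2.4: A = zy² = 2.4×0.925² = 2.054 m²; P = 2y√(1+z²) = 2×0.925×2.6 = 4.81 m.
Hydraulic radius R = A/P = 2.054/4.81 = 0.4269 m.
V = (1/n) R^(2/3) √S = (1/0.039) × 0.4269^(2/3) × √0.046 = 3.118 m/s. Hydraulic depth D_h = A/T = 2.054/4.44 = 0.4625 m.
Froude number Fr = V/√(g·D_h) = 3.118/√(9.81×0.4625) = 1.46, which is greater than 1, so the flow is supercritical.

supercritical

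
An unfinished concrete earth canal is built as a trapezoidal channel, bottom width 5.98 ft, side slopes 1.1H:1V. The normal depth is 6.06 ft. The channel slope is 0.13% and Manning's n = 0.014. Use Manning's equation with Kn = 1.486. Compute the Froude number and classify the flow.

subcritical

With bottom width b = 5.98 ft and side slope z = 1.1: A = (b + zy)y = (5.98 + 1.1×6.06)×6.06 = 76.63 ft²; P = b + 2y√(1+z²) = 5.98 + 2×6.06×1.487 = 24 ft.
Hydraulic radius R = A/P = 76.63/24 = 3.193 ft.
V = (1.486/n) R^(2/3) √S = (1.486/0.014) × 3.193^(2/3) × √0.0013 = 8.299 ft/s. Hydraulic depth D_h = A/T = 76.63/19.31 = 3.968 ft.
Froude number Fr = V/√(g·D_h) = 8.299/√(32.2×3.968) = 0.734, which is less than 1, so the flow is subcritical.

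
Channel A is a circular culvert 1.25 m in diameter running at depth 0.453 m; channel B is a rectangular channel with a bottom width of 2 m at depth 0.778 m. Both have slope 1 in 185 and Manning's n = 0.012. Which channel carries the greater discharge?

Channel A: For a circular section of diameter D = 1.25 m at depth y = 0.453 m, the central angle is θ = 2 arccos(1 − 2y/D) = 2.584 rad. Then A = (D²/8)(θ − sin θ) = 0.4013 m² and P = Dθ/2 = 1.615 m. Hydraulic radius R = A/P = 0.4013/1.615 = 0.2485 m. Q_A = (1/0.012)·0.4013·0.2485^(2/3)·√0.005405 = 0.9719 m³/s.
Channel B: Flow area A = b·y = 2 × 0.778 = 1.556 m². Wetted perimeter P = b + 2y = 2 + 2×0.778 = 3.556 m. Hydraulic radius R = A/P = 1.556/3.556 = 0.4376 m. Q_B = (1/0.012)·1.556·0.4376^(2/3)·√0.005405 = 5.495 m³/s.
Q_A = 0.9719 m³/s vs Q_B = 5.495 m³/s, so channel B carries more.

channel B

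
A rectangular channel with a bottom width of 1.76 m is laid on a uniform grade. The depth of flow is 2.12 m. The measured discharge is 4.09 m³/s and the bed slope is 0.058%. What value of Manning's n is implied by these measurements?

n = 0.016

Flow area A = b·y = 1.76 × 2.12 = 3.731 m². Wetted perimeter P = b + 2y = 1.76 + 2×2.12 = 6 m.
Hydraulic radius R = A/P = 3.731/6 = 0.6219 m.
Rearranging Manning's equation: n = (1/Q) A R^(2/3) S^(1/2) = (1/4.09) × 3.731 × 0.6219^(2/3) × √0.00058 = 0.016.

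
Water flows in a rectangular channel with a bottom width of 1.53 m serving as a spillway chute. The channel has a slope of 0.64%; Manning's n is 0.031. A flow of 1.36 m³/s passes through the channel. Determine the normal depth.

y_n = 0.68 m

Manning's equation rearranged: A R^(2/3) = nQ / (1·√S) = 0.031 × 1.36 / (√0.0064) = 0.527.
Try y = 0.561 m: A R^(2/3) = 0.4046 — low.
Try y = 0.82 m: A R^(2/3) = 0.6763 — high.
Try y = 0.68 m: A R^(2/3) = 0.5265 — matches.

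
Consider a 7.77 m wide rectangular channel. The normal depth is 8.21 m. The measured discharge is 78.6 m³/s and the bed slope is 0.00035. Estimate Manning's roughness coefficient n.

Flow area A = b·y = 7.77 × 8.21 = 63.79 m². Wetted perimeter P = b + 2y = 7.77 + 2×8.21 = 24.19 m.
Hydraulic radius R = A/P = 63.79/24.19 = 2.637 m.
Rearranging Manning's equation: n = (1/Q) A R^(2/3) S^(1/2) = (1/78.6) × 63.79 × 2.637^(2/3) × √0.00035 = 0.029.

n = 0.029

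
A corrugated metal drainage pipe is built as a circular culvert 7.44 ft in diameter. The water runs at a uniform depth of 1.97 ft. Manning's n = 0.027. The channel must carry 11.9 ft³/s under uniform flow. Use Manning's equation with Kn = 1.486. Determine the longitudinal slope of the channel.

For a circular section of diameter D = 7.44 ft at depth y = 1.97 ft, the central angle is θ = 2 arccos(1 − 2y/D) = 2.162 rad. Then A = (D²/8)(θ − sin θ) = 9.215 ft² and P = Dθ/2 = 8.043 ft.
Hydraulic radius R = A/P = 9.215/8.043 = 1.146 ft.
From Manning's equation, S = [nQ / (1.486 A R^(2/3))]² = [0.027 × 11.9 / (1.486 × 9.215 × 1.146^(2/3))]² = 0.000459.

S = 0.000459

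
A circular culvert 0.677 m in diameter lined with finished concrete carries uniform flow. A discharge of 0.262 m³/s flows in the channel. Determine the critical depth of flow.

y_c = 0.321 m

At critical depth, Q² T / (g A³) = 1, i.e. A³/T = Q²/g = 0.262²/9.81 = 0.006997.
Try y = 0.397 m: A³/T = 0.01584 — over.
Try y = 0.269 m: A³/T = 0.003572 — short.
Try y = 0.321 m: A³/T = 0.007031 — matches.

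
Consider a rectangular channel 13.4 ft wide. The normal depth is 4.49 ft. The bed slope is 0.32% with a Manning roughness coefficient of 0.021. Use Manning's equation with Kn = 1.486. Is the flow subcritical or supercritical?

Flow area A = b·y = 13.4 × 4.49 = 60.17 ft². Wetted perimeter P = b + 2y = 13.4 + 2×4.49 = 22.38 ft.
Hydraulic radius R = A/P = 60.17/22.38 = 2.688 ft.
V = (1.486/n) R^(2/3) √S = (1.486/0.021) × 2.688^(2/3) × √0.0032 = 7.739 ft/s. Hydraulic depth D_h = A/T = 60.17/13.4 = 4.49 ft.
Froude number Fr = V/√(g·D_h) = 7.739/√(32.2×4.49) = 0.644, which is less than 1, so the flow is subcritical.

subcritical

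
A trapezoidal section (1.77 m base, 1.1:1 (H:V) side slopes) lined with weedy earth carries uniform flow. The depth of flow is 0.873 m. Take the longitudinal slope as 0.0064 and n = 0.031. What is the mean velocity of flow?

V = 1.72 m/s

With bottom width b = 1.77 m and side slope z = 1.1: A = (b + zy)y = (1.77 + 1.1×0.873)×0.873 = 2.384 m²; P = b + 2y√(1+z²) = 1.77 + 2×0.873×1.487 = 4.366 m.
Hydraulic radius R = A/P = 2.384/4.366 = 0.546 m.
From Manning's equation, V = (1/n) R^(2/3) S^(1/2) = (1/0.031) × 0.546^(2/3) × 0.0064^(1/2) = 1.72 m/s.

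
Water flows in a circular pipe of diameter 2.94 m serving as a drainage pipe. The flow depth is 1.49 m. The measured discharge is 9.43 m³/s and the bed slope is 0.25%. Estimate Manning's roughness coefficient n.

n = 0.015

For a circular section of diameter D = 2.94 m at depth y = 1.49 m, the central angle is θ = 2 arccos(1 − 2y/D) = 3.169 rad. Then A = (D²/8)(θ − sin θ) = 3.453 m² and P = Dθ/2 = 4.658 m.
Hydraulic radius R = A/P = 3.453/4.658 = 0.7413 m.
Rearranging Manning's equation: n = (1/Q) A R^(2/3) S^(1/2) = (1/9.43) × 3.453 × 0.7413^(2/3) × √0.0025 = 0.015.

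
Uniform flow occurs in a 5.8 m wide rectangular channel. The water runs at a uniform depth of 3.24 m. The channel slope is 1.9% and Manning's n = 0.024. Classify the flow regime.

supercritical

Flow area A = b·y = 5.8 × 3.24 = 18.79 m². Wetted perimeter P = b + 2y = 5.8 + 2×3.24 = 12.28 m.
Hydraulic radius R = A/P = 18.79/12.28 = 1.53 m.
V = (1/n) R^(2/3) √S = (1/0.024) × 1.53^(2/3) × √0.019 = 7.627 m/s. Hydraulic depth D_h = A/T = 18.79/5.8 = 3.24 m.
Froude number Fr = V/√(g·D_h) = 7.627/√(9.81×3.24) = 1.35, which is greater than 1, so the flow is supercritical.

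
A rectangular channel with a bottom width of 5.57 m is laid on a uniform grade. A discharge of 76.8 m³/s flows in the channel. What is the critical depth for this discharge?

y_c = 2.69 m

For a rectangular channel, critical depth y_c = (q²/g)^(1/3) where q = Q/b = 76.8/5.57 = 13.79 m²/s.
So y_c = (13.79²/9.81)^(1/3) = 2.69 m.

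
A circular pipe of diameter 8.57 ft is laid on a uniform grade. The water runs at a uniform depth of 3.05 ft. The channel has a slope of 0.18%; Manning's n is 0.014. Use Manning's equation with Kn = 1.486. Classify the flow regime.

For a circular section of diameter D = 8.57 ft at depth y = 3.05 ft, the central angle is θ = 2 arccos(1 − 2y/D) = 2.557 rad. Then A = (D²/8)(θ − sin θ) = 18.41 ft² and P = Dθ/2 = 10.96 ft.
Hydraulic radius R = A/P = 18.41/10.96 = 1.68 ft.
V = (1.486/n) R^(2/3) √S = (1.486/0.014) × 1.68^(2/3) × √0.0018 = 6.364 ft/s. Hydraulic depth D_h = A/T = 18.41/8.206 = 2.243 ft.
Froude number Fr = V/√(g·D_h) = 6.364/√(32.2×2.243) = 0.749, which is less than 1, so the flow is subcritical.

subcritical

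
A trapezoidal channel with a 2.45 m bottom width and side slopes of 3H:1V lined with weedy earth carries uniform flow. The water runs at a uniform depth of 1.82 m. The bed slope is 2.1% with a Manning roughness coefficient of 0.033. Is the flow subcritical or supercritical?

With bottom width b = 2.45 m and side slope z = 3: A = (b + zy)y = (2.45 + 3×1.82)×1.82 = 14.4 m²; P = b + 2y√(1+z²) = 2.45 + 2×1.82×3.162 = 13.96 m.
Hydraulic radius R = A/P = 14.4/13.96 = 1.031 m.
V = (1/n) R^(2/3) √S = (1/0.033) × 1.031^(2/3) × √0.021 = 4.482 m/s. Hydraulic depth D_h = A/T = 14.4/13.37 = 1.077 m.
Froude number Fr = V/√(g·D_h) = 4.482/√(9.81×1.077) = 1.38, which is greater than 1, so the flow is supercritical.

supercritical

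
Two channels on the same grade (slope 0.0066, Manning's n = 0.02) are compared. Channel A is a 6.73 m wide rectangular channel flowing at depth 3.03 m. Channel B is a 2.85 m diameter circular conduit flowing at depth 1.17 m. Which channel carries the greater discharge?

channel A

Channel A: Flow area A = b·y = 6.73 × 3.03 = 20.39 m². Wetted perimeter P = b + 2y = 6.73 + 2×3.03 = 12.79 m. Hydraulic radius R = A/P = 20.39/12.79 = 1.594 m. Q_A = (1/0.02)·20.39·1.594^(2/3)·√0.0066 = 113 m³/s.
Channel B: For a circular section of diameter D = 2.85 m at depth y = 1.17 m, the central angle is θ = 2 arccos(1 − 2y/D) = 2.782 rad. Then A = (D²/8)(θ − sin θ) = 2.467 m² and P = Dθ/2 = 3.964 m. Hydraulic radius R = A/P = 2.467/3.964 = 0.6223 m. Q_B = (1/0.02)·2.467·0.6223^(2/3)·√0.0066 = 7.304 m³/s.
Q_A = 113 m³/s vs Q_B = 7.304 m³/s, so channel A carries more.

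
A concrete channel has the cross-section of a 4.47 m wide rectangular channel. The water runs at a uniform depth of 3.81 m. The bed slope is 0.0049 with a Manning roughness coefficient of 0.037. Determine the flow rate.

Flow area A = b·y = 4.47 × 3.81 = 17.03 m². Wetted perimeter P = b + 2y = 4.47 + 2×3.81 = 12.09 m.
Hydraulic radius R = A/P = 17.03/12.09 = 1.409 m.
Manning's equation: Q = (1/n) A R^(2/3) S^(1/2) = (1/0.037) × 17.03 × 1.409^(2/3) × 0.0049^(1/2) = 40.5 m³/s.

Q = 40.5 m³/s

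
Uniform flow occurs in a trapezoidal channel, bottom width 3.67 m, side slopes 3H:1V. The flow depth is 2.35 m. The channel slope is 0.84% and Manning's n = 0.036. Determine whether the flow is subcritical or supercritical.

subcritical

With bottom width b = 3.67 m and side slope z = 3: A = (b + zy)y = (3.67 + 3×2.35)×2.35 = 25.19 m²; P = b + 2y√(1+z²) = 3.67 + 2×2.35×3.162 = 18.53 m.
Hydraulic radius R = A/P = 25.19/18.53 = 1.359 m.
V = (1/n) R^(2/3) √S = (1/0.036) × 1.359^(2/3) × √0.0084 = 3.124 m/s. Hydraulic depth D_h = A/T = 25.19/17.77 = 1.418 m.
Froude number Fr = V/√(g·D_h) = 3.124/√(9.81×1.418) = 0.838, which is less than 1, so the flow is subcritical.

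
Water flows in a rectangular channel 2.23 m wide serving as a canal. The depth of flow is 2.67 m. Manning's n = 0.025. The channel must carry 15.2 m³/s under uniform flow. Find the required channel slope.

Flow area A = b·y = 2.23 × 2.67 = 5.954 m². Wetted perimeter P = b + 2y = 2.23 + 2×2.67 = 7.57 m.
Hydraulic radius R = A/P = 5.954/7.57 = 0.7865 m.
From Manning's equation, S = [nQ / (1 A R^(2/3))]² = [0.025 × 15.2 / (1 × 5.954 × 0.7865^(2/3))]² = 0.00561.

S = 0.00561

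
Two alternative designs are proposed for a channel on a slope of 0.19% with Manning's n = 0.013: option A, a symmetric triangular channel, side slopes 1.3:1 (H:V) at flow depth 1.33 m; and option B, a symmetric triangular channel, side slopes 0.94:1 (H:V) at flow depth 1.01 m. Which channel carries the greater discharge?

Channel A: For a triangular section with side slope z = 1.3: A = zy² = 1.3×1.33² = 2.3 m²; P = 2y√(1+z²) = 2×1.33×1.64 = 4.363 m. Hydraulic radius R = A/P = 2.3/4.363 = 0.5271 m. Q_A = (1/0.013)·2.3·0.5271^(2/3)·√0.0019 = 5.031 m³/s.
Channel B: For a triangular section with side slope z = 0.94: A = zy² = 0.94×1.01² = 0.9589 m²; P = 2y√(1+z²) = 2×1.01×1.372 = 2.772 m. Hydraulic radius R = A/P = 0.9589/2.772 = 0.3459 m. Q_B = (1/0.013)·0.9589·0.3459^(2/3)·√0.0019 = 1.584 m³/s.
Q_A = 5.031 m³/s vs Q_B = 1.584 m³/s, so channel A carries more.

channel A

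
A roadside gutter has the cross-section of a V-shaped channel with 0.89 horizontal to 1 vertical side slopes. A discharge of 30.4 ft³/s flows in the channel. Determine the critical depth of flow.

At critical depth, Q² T / (g A³) = 1, i.e. A³/T = Q²/g = 30.4²/32.2 = 28.7.
At y = 2.77 ft: A³/T = 64.59 — over.
At y = 2.36 ft: A³/T = 28.99 — matches.

y_c = 2.36 ft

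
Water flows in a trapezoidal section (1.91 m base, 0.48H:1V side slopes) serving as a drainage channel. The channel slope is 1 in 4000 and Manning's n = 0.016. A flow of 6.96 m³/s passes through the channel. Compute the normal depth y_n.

y_n = 2.33 m

Manning's equation rearranged: A R^(2/3) = nQ / (1·√S) = 0.016 × 6.96 / (√0.00025) = 7.043.
Try y = 1.81 m: A R^(2/3) = 4.509 — low.
Try y = 2.84 m: A R^(2/3) = 10.1 — high.
Try y = 2.33 m: A R^(2/3) = 7.041 — close enough.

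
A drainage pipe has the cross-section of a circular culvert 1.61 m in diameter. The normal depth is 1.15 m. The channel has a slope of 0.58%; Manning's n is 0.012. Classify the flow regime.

supercritical

For a circular section of diameter D = 1.61 m at depth y = 1.15 m, the central angle is θ = 2 arccos(1 − 2y/D) = 4.027 rad. Then A = (D²/8)(θ − sin θ) = 1.556 m² and P = Dθ/2 = 3.242 m.
Hydraulic radius R = A/P = 1.556/3.242 = 0.4799 m.
V = (1/n) R^(2/3) √S = (1/0.012) × 0.4799^(2/3) × √0.0058 = 3.89 m/s. Hydraulic depth D_h = A/T = 1.556/1.455 = 1.07 m.
Froude number Fr = V/√(g·D_h) = 3.89/√(9.81×1.07) = 1.2, which is greater than 1, so the flow is supercritical.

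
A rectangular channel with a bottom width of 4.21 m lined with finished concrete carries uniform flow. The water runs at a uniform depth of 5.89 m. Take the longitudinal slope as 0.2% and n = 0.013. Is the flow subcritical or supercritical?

Flow area A = b·y = 4.21 × 5.89 = 24.8 m². Wetted perimeter P = b + 2y = 4.21 + 2×5.89 = 15.99 m.
Hydraulic radius R = A/P = 24.8/15.99 = 1.551 m.
V = (1/n) R^(2/3) √S = (1/0.013) × 1.551^(2/3) × √0.002 = 4.609 m/s. Hydraulic depth D_h = A/T = 24.8/4.21 = 5.89 m.
Froude number Fr = V/√(g·D_h) = 4.609/√(9.81×5.89) = 0.606, which is less than 1, so the flow is subcritical.

subcritical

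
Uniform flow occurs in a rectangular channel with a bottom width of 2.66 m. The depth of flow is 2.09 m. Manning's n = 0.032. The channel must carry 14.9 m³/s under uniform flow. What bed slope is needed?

Flow area A = b·y = 2.66 × 2.09 = 5.559 m². Wetted perimeter P = b + 2y = 2.66 + 2×2.09 = 6.84 m.
Hydraulic radius R = A/P = 5.559/6.84 = 0.8128 m.
From Manning's equation, S = [nQ / (1 A R^(2/3))]² = [0.032 × 14.9 / (1 × 5.559 × 0.8128^(2/3))]² = 0.0097.

S = 0.0097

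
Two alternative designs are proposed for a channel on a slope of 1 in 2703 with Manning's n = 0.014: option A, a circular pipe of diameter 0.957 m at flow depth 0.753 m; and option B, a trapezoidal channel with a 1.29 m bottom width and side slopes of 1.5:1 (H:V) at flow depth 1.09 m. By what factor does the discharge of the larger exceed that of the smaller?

Channel A: For a circular section of diameter D = 0.957 m at depth y = 0.753 m, the central angle is θ = 2 arccos(1 − 2y/D) = 4.364 rad. Then A = (D²/8)(θ − sin θ) = 0.6071 m² and P = Dθ/2 = 2.088 m. Hydraulic radius R = A/P = 0.6071/2.088 = 0.2908 m. Q_A = (1/0.014)·0.6071·0.2908^(2/3)·√0.00037 = 0.3661 m³/s.
Channel B: With bottom width b = 1.29 m and side slope z = 1.5: A = (b + zy)y = (1.29 + 1.5×1.09)×1.09 = 3.188 m²; P = b + 2y√(1+z²) = 1.29 + 2×1.09×1.803 = 5.22 m. Hydraulic radius R = A/P = 3.188/5.22 = 0.6108 m. Q_B = (1/0.014)·3.188·0.6108^(2/3)·√0.00037 = 3.153 m³/s.
The larger discharge is 3.153 m³/s and the smaller is 0.3661 m³/s; the ratio is 8.61.

8.61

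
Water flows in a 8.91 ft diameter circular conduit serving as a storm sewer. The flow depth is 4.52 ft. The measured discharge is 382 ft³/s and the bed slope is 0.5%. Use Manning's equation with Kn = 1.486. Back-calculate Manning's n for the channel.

n = 0.015

For a circular section of diameter D = 8.91 ft at depth y = 4.52 ft, the central angle is θ = 2 arccos(1 − 2y/D) = 3.171 rad. Then A = (D²/8)(θ − sin θ) = 31.75 ft² and P = Dθ/2 = 14.13 ft.
Hydraulic radius R = A/P = 31.75/14.13 = 2.248 ft.
Rearranging Manning's equation: n = (1.486/Q) A R^(2/3) S^(1/2) = (1.486/382) × 31.75 × 2.248^(2/3) × √0.005 = 0.015.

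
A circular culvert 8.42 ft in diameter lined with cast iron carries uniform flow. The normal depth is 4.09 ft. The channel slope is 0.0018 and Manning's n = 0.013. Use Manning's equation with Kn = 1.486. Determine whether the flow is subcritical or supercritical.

For a circular section of diameter D = 8.42 ft at depth y = 4.09 ft, the central angle is θ = 2 arccos(1 − 2y/D) = 3.085 rad. Then A = (D²/8)(θ − sin θ) = 26.83 ft² and P = Dθ/2 = 12.99 ft.
Hydraulic radius R = A/P = 26.83/12.99 = 2.066 ft.
V = (1.486/n) R^(2/3) √S = (1.486/0.013) × 2.066^(2/3) × √0.0018 = 7.867 ft/s. Hydraulic depth D_h = A/T = 26.83/8.417 = 3.188 ft.
Froude number Fr = V/√(g·D_h) = 7.867/√(32.2×3.188) = 0.776, which is less than 1, so the flow is subcritical.

subcritical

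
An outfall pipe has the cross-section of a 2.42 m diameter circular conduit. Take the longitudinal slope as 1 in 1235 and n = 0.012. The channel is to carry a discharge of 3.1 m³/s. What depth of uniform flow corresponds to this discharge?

y_n = 1.06 m

Manning's equation rearranged: A R^(2/3) = nQ / (1·√S) = 0.012 × 3.1 / (√0.0008097) = 1.307.
Trying y = 1.33 m: A R^(2/3) = 1.925 — high.
Trying y = 1.06 m: A R^(2/3) = 1.306 — close enough.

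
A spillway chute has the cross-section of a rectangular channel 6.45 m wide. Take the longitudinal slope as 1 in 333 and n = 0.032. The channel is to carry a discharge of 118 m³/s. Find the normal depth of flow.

Manning's equation rearranged: A R^(2/3) = nQ / (1·√S) = 0.032 × 118 / (√0.003003) = 68.91.
At y = 7.18 m: A R^(2/3) = 78.94 — over.
At y = 5.09 m: A R^(2/3) = 51.67 — short.
At y = 6.42 m: A R^(2/3) = 68.91 — close enough.

y_n = 6.42 m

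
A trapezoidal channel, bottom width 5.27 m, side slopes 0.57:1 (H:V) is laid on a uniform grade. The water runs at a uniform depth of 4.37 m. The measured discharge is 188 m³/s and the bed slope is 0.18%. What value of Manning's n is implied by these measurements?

With bottom width b = 5.27 m and side slope z = 0.57: A = (b + zy)y = (5.27 + 0.57×4.37)×4.37 = 33.92 m²; P = b + 2y√(1+z²) = 5.27 + 2×4.37×1.151 = 15.33 m.
Hydraulic radius R = A/P = 33.92/15.33 = 2.212 m.
Rearranging Manning's equation: n = (1/Q) A R^(2/3) S^(1/2) = (1/188) × 33.92 × 2.212^(2/3) × √0.0018 = 0.013.

n = 0.013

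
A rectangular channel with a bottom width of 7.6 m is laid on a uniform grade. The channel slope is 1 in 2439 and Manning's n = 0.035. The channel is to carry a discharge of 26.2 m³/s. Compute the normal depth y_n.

y_n = 3.86 m

Manning's equation rearranged: A R^(2/3) = nQ / (1·√S) = 0.035 × 26.2 / (√0.00041) = 45.29.
At y = 4.68 m: A R^(2/3) = 58.27 — too large.
At y = 3.86 m: A R^(2/3) = 45.24 — ≈ 45.29.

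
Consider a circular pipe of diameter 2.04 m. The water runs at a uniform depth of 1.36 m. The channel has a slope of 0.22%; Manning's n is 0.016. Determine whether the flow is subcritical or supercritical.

For a circular section of diameter D = 2.04 m at depth y = 1.36 m, the central angle is θ = 2 arccos(1 − 2y/D) = 3.821 rad. Then A = (D²/8)(θ − sin θ) = 2.315 m² and P = Dθ/2 = 3.898 m.
Hydraulic radius R = A/P = 2.315/3.898 = 0.5939 m.
V = (1/n) R^(2/3) √S = (1/0.016) × 0.5939^(2/3) × √0.0022 = 2.071 m/s. Hydraulic depth D_h = A/T = 2.315/1.923 = 1.204 m.
Froude number Fr = V/√(g·D_h) = 2.071/√(9.81×1.204) = 0.603, which is less than 1, so the flow is subcritical.

subcritical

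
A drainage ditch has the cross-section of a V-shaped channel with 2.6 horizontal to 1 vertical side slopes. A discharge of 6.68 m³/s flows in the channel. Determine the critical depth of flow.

At critical depth, Q² T / (g A³) = 1, i.e. A³/T = Q²/g = 6.68²/9.81 = 4.549.
Try y = 0.918 m: A³/T = 2.204 — low.
Try y = 1.06 m: A³/T = 4.523 — ≈ 4.549.

y_c = 1.06 m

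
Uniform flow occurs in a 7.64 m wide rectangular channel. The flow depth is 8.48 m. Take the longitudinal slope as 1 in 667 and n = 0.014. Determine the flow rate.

Q = 342 m³/s

Flow area A = b·y = 7.64 × 8.48 = 64.79 m². Wetted perimeter P = b + 2y = 7.64 + 2×8.48 = 24.6 m.
Hydraulic radius R = A/P = 64.79/24.6 = 2.634 m.
Manning's equation: Q = (1/n) A R^(2/3) S^(1/2) = (1/0.014) × 64.79 × 2.634^(2/3) × 0.001499^(1/2) = 342 m³/s.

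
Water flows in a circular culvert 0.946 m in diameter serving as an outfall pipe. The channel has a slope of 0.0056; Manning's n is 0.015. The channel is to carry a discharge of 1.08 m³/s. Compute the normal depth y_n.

y_n = 0.643 m

Manning's equation rearranged: A R^(2/3) = nQ / (1·√S) = 0.015 × 1.08 / (√0.0056) = 0.2165.
Try y = 0.568 m: A R^(2/3) = 0.1808 — low.
Try y = 0.643 m: A R^(2/3) = 0.2164 — close enough.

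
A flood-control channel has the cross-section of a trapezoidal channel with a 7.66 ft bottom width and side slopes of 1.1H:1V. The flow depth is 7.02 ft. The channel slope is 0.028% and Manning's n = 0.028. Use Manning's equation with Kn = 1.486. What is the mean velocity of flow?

With bottom width b = 7.66 ft and side slope z = 1.1: A = (b + zy)y = (7.66 + 1.1×7.02)×7.02 = 108 ft²; P = b + 2y√(1+z²) = 7.66 + 2×7.02×1.487 = 28.53 ft.
Hydraulic radius R = A/P = 108/28.53 = 3.785 ft.
From Manning's equation, V = (1.486/n) R^(2/3) S^(1/2) = (1.486/0.028) × 3.785^(2/3) × 0.00028^(1/2) = 2.16 ft/s.

V = 2.16 ft/s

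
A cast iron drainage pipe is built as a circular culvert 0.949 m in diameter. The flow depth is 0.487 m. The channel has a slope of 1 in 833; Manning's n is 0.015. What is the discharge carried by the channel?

Q = 0.327 m³/s

For a circular section of diameter D = 0.949 m at depth y = 0.487 m, the central angle is θ = 2 arccos(1 − 2y/D) = 3.194 rad. Then A = (D²/8)(θ − sin θ) = 0.3655 m² and P = Dθ/2 = 1.516 m.
Hydraulic radius R = A/P = 0.3655/1.516 = 0.2412 m.
Manning's equation: Q = (1/n) A R^(2/3) S^(1/2) = (1/0.015) × 0.3655 × 0.2412^(2/3) × 0.0012^(1/2) = 0.327 m³/s.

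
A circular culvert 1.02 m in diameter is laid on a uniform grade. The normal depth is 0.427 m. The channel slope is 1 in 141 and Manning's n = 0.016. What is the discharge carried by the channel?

For a circular section of diameter D = 1.02 m at depth y = 0.427 m, the central angle is θ = 2 arccos(1 − 2y/D) = 2.815 rad. Then A = (D²/8)(θ − sin θ) = 0.3243 m² and P = Dθ/2 = 1.435 m.
Hydraulic radius R = A/P = 0.3243/1.435 = 0.2259 m.
Manning's equation: Q = (1/n) A R^(2/3) S^(1/2) = (1/0.016) × 0.3243 × 0.2259^(2/3) × 0.007092^(1/2) = 0.633 m³/s.

Q = 0.633 m³/s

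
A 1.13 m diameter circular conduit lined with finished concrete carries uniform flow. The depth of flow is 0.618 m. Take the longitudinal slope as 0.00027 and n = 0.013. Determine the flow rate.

For a circular section of diameter D = 1.13 m at depth y = 0.618 m, the central angle is θ = 2 arccos(1 − 2y/D) = 3.329 rad. Then A = (D²/8)(θ − sin θ) = 0.5612 m² and P = Dθ/2 = 1.881 m.
Hydraulic radius R = A/P = 0.5612/1.881 = 0.2983 m.
Manning's equation: Q = (1/n) A R^(2/3) S^(1/2) = (1/0.013) × 0.5612 × 0.2983^(2/3) × 0.00027^(1/2) = 0.317 m³/s.

Q = 0.317 m³/s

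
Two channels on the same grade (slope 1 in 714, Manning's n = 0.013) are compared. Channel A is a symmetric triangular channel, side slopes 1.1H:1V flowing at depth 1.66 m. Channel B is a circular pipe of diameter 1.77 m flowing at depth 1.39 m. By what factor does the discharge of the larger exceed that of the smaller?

Channel A: For a triangular section with side slope z = 1.1: A = zy² = 1.1×1.66² = 3.031 m²; P = 2y√(1+z²) = 2×1.66×1.487 = 4.936 m. Hydraulic radius R = A/P = 3.031/4.936 = 0.6142 m. Q_A = (1/0.013)·3.031·0.6142^(2/3)·√0.001401 = 6.305 m³/s.
Channel B: For a circular section of diameter D = 1.77 m at depth y = 1.39 m, the central angle is θ = 2 arccos(1 − 2y/D) = 4.356 rad. Then A = (D²/8)(θ − sin θ) = 2.073 m² and P = Dθ/2 = 3.855 m. Hydraulic radius R = A/P = 2.073/3.855 = 0.5377 m. Q_B = (1/0.013)·2.073·0.5377^(2/3)·√0.001401 = 3.946 m³/s.
The larger discharge is 6.305 m³/s and the smaller is 3.946 m³/s; the ratio is 1.6.

1.6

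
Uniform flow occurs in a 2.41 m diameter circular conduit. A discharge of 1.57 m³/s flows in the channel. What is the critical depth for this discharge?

y_c = 0.558 m

At critical depth, Q² T / (g A³) = 1, i.e. A³/T = Q²/g = 1.57²/9.81 = 0.2513.
Try y = 0.424 m: A³/T = 0.08594 — short.
Try y = 0.656 m: A³/T = 0.4732 — over.
Try y = 0.558 m: A³/T = 0.2519 — ≈ 0.2513.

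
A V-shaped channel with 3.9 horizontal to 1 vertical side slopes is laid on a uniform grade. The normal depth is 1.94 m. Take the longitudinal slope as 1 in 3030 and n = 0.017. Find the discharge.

Q = 15 m³/s

For a triangular section with side slope z = 3.9: A = zy² = 3.9×1.94² = 14.68 m²; P = 2y√(1+z²) = 2×1.94×4.026 = 15.62 m.
Hydraulic radius R = A/P = 14.68/15.62 = 0.9396 m.
Manning's equation: Q = (1/n) A R^(2/3) S^(1/2) = (1/0.017) × 14.68 × 0.9396^(2/3) × 0.00033^(1/2) = 15 m³/s.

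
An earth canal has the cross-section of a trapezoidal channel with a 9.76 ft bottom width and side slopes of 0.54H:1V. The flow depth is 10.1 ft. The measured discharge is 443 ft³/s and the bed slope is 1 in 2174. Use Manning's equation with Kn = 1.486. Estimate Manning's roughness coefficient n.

n = 0.031

With bottom width b = 9.76 ft and side slope z = 0.54: A = (b + zy)y = (9.76 + 0.54×10.1)×10.1 = 153.7 ft²; P = b + 2y√(1+z²) = 9.76 + 2×10.1×1.136 = 32.72 ft.
Hydraulic radius R = A/P = 153.7/32.72 = 4.697 ft.
Rearranging Manning's equation: n = (1.486/Q) A R^(2/3) S^(1/2) = (1.486/443) × 153.7 × 4.697^(2/3) × √0.00046 = 0.031.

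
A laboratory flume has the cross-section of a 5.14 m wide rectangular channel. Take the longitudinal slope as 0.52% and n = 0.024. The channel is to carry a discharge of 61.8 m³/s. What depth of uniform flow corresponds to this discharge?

Manning's equation rearranged: A R^(2/3) = nQ / (1·√S) = 0.024 × 61.8 / (√0.0052) = 20.57.
Try y = 3.71 m: A R^(2/3) = 25.19 — over.
Try y = 2.68 m: A R^(2/3) = 16.51 — short.
Try y = 3.17 m: A R^(2/3) = 20.58 — ≈ 20.57.

y_n = 3.17 m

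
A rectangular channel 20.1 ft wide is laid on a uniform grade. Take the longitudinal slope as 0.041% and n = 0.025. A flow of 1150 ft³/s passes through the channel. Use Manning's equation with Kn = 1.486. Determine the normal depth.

Manning's equation rearranged: A R^(2/3) = nQ / (1.486·√S) = 0.025 × 1150 / (1.486 × √0.00041) = 955.5.
At y = 16.2 ft: A R^(2/3) = 1099 — too large.
At y = 10.2 ft: A R^(2/3) = 604.4 — too small.
At y = 14.5 ft: A R^(2/3) = 955.5 — close enough.

y_n = 14.5 ft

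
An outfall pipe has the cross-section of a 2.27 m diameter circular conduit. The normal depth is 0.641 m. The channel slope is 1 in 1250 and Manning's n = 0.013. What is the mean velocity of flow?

V = 1.12 m/s

For a circular section of diameter D = 2.27 m at depth y = 0.641 m, the central angle is θ = 2 arccos(1 − 2y/D) = 2.241 rad. Then A = (D²/8)(θ − sin θ) = 0.9386 m² and P = Dθ/2 = 2.544 m.
Hydraulic radius R = A/P = 0.9386/2.544 = 0.369 m.
From Manning's equation, V = (1/n) R^(2/3) S^(1/2) = (1/0.013) × 0.369^(2/3) × 0.0008^(1/2) = 1.12 m/s.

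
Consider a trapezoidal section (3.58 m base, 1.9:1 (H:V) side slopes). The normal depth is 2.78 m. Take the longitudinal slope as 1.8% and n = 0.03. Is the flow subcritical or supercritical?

With bottom width b = 3.58 m and side slope z = 1.9: A = (b + zy)y = (3.58 + 1.9×2.78)×2.78 = 24.64 m²; P = b + 2y√(1+z²) = 3.58 + 2×2.78×2.147 = 15.52 m.
Hydraulic radius R = A/P = 24.64/15.52 = 1.588 m.
V = (1/n) R^(2/3) √S = (1/0.03) × 1.588^(2/3) × √0.018 = 6.086 m/s. Hydraulic depth D_h = A/T = 24.64/14.14 = 1.742 m.
Froude number Fr = V/√(g·D_h) = 6.086/√(9.81×1.742) = 1.47, which is greater than 1, so the flow is supercritical.

supercritical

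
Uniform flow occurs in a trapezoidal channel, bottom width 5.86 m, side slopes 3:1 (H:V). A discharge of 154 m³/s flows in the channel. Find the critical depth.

y_c = 2.7 m

At critical depth, Q² T / (g A³) = 1, i.e. A³/T = Q²/g = 154²/9.81 = 2418.
At y = 2.17 m: A³/T = 1024 — too small.
At y = 3.18 m: A³/T = 4709 — too large.
At y = 2.7 m: A³/T = 2427 — ≈ 2418.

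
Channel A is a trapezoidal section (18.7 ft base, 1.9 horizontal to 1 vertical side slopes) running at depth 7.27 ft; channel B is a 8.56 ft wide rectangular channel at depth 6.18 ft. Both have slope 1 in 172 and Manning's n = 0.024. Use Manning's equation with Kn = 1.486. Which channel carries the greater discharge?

Channel A: With bottom width b = 18.7 ft and side slope z = 1.9: A = (b + zy)y = (18.7 + 1.9×7.27)×7.27 = 236.4 ft²; P = b + 2y√(1+z²) = 18.7 + 2×7.27×2.147 = 49.92 ft. Hydraulic radius R = A/P = 236.4/49.92 = 4.735 ft. Q_A = (1.486/0.024)·236.4·4.735^(2/3)·√0.005814 = 3147 ft³/s.
Channel B: Flow area A = b·y = 8.56 × 6.18 = 52.9 ft². Wetted perimeter P = b + 2y = 8.56 + 2×6.18 = 20.92 ft. Hydraulic radius R = A/P = 52.9/20.92 = 2.529 ft. Q_B = (1.486/0.024)·52.9·2.529^(2/3)·√0.005814 = 463.6 ft³/s.
Q_A = 3147 ft³/s vs Q_B = 463.6 ft³/s, so channel A carries more.

channel A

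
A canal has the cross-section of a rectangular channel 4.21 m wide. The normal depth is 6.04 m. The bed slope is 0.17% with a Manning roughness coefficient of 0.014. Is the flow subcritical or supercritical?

Flow area A = b·y = 4.21 × 6.04 = 25.43 m². Wetted perimeter P = b + 2y = 4.21 + 2×6.04 = 16.29 m.
Hydraulic radius R = A/P = 25.43/16.29 = 1.561 m.
V = (1/n) R^(2/3) √S = (1/0.014) × 1.561^(2/3) × √0.0017 = 3.963 m/s. Hydraulic depth D_h = A/T = 25.43/4.21 = 6.04 m.
Froude number Fr = V/√(g·D_h) = 3.963/√(9.81×6.04) = 0.515, which is less than 1, so the flow is subcritical.

subcritical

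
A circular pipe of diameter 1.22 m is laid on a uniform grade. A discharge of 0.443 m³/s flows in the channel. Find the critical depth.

y_c = 0.353 m

At critical depth, Q² T / (g A³) = 1, i.e. A³/T = Q²/g = 0.443²/9.81 = 0.02.
Trying y = 0.435 m: A³/T = 0.04475 — too large.
Trying y = 0.298 m: A³/T = 0.01032 — too small.
Trying y = 0.353 m: A³/T = 0.01995 — matches.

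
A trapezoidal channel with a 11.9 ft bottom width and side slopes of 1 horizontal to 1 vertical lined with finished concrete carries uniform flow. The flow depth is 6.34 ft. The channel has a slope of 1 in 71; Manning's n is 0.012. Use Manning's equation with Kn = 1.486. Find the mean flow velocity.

With bottom width b = 11.9 ft and side slope z = 1: A = (b + zy)y = (11.9 + 1×6.34)×6.34 = 115.6 ft²; P = b + 2y√(1+z²) = 11.9 + 2×6.34×1.414 = 29.83 ft.
Hydraulic radius R = A/P = 115.6/29.83 = 3.876 ft.
From Manning's equation, V = (1.486/n) R^(2/3) S^(1/2) = (1.486/0.012) × 3.876^(2/3) × 0.01408^(1/2) = 36.3 ft/s.

V = 36.3 ft/s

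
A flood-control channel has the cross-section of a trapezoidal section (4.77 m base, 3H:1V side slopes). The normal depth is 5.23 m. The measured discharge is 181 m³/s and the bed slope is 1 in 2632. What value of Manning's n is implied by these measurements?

n = 0.023

With bottom width b = 4.77 m and side slope z = 3: A = (b + zy)y = (4.77 + 3×5.23)×5.23 = 107 m²; P = b + 2y√(1+z²) = 4.77 + 2×5.23×3.162 = 37.85 m.
Hydraulic radius R = A/P = 107/37.85 = 2.827 m.
Rearranging Manning's equation: n = (1/Q) A R^(2/3) S^(1/2) = (1/181) × 107 × 2.827^(2/3) × √0.0003799 = 0.023.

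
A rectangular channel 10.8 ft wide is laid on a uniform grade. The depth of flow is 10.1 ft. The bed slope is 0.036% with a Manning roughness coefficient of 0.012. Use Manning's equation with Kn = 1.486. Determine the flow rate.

Flow area A = b·y = 10.8 × 10.1 = 109.1 ft². Wetted perimeter P = b + 2y = 10.8 + 2×10.1 = 31 ft.
Hydraulic radius R = A/P = 109.1/31 = 3.519 ft.
Manning's equation: Q = (1.486/n) A R^(2/3) S^(1/2) = (1.486/0.012) × 109.1 × 3.519^(2/3) × 0.00036^(1/2) = 593 ft³/s.

Q = 593 ft³/s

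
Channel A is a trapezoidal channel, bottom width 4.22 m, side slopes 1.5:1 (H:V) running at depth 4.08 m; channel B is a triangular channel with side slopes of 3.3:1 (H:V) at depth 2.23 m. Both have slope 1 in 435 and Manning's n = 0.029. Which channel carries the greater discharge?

Channel A: With bottom width b = 4.22 m and side slope z = 1.5: A = (b + zy)y = (4.22 + 1.5×4.08)×4.08 = 42.19 m²; P = b + 2y√(1+z²) = 4.22 + 2×4.08×1.803 = 18.93 m. Hydraulic radius R = A/P = 42.19/18.93 = 2.229 m. Q_A = (1/0.029)·42.19·2.229^(2/3)·√0.002299 = 119 m³/s.
Channel B: For a triangular section with side slope z = 3.3: A = zy² = 3.3×2.23² = 16.41 m²; P = 2y√(1+z²) = 2×2.23×3.448 = 15.38 m. Hydraulic radius R = A/P = 16.41/15.38 = 1.067 m. Q_B = (1/0.029)·16.41·1.067^(2/3)·√0.002299 = 28.33 m³/s.
Q_A = 119 m³/s vs Q_B = 28.33 m³/s, so channel A carries more.

channel A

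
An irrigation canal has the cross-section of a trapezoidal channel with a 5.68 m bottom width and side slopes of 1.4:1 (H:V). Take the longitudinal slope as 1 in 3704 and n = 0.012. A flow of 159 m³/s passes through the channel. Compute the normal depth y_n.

y_n = 4.82 m

Manning's equation rearranged: A R^(2/3) = nQ / (1·√S) = 0.012 × 159 / (√0.00027) = 116.1.
At y = 3.34 m: A R^(2/3) = 55.17 — low.
At y = 6.02 m: A R^(2/3) = 185.1 — high.
At y = 4.82 m: A R^(2/3) = 115.9 — ≈ 116.1.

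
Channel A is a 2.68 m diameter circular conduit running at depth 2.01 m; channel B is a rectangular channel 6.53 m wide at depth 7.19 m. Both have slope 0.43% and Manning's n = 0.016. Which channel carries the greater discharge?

Channel A: For a circular section of diameter D = 2.68 m at depth y = 2.01 m, the central angle is θ = 2 arccos(1 − 2y/D) = 4.189 rad. Then A = (D²/8)(θ − sin θ) = 4.538 m² and P = Dθ/2 = 5.613 m. Hydraulic radius R = A/P = 4.538/5.613 = 0.8085 m. Q_A = (1/0.016)·4.538·0.8085^(2/3)·√0.0043 = 16.14 m³/s.
Channel B: Flow area A = b·y = 6.53 × 7.19 = 46.95 m². Wetted perimeter P = b + 2y = 6.53 + 2×7.19 = 20.91 m. Hydraulic radius R = A/P = 46.95/20.91 = 2.245 m. Q_B = (1/0.016)·46.95·2.245^(2/3)·√0.0043 = 330 m³/s.
Q_A = 16.14 m³/s vs Q_B = 330 m³/s, so channel B carries more.

channel B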